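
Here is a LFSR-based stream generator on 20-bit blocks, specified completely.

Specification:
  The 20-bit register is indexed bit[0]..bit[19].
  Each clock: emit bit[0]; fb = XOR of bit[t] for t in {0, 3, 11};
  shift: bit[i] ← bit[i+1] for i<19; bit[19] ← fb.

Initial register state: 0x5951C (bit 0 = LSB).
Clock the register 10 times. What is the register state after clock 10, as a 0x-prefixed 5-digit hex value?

0x43565

reg_0 = 0x5951C
clock 1: out=0, reg = 0xACA8E
clock 2: out=0, reg = 0x56547
clock 3: out=1, reg = 0xAB2A3
clock 4: out=1, reg = 0xD5951
clock 5: out=1, reg = 0x6ACA8
clock 6: out=0, reg = 0x35654
clock 7: out=0, reg = 0x1AB2A
clock 8: out=0, reg = 0x0D595
clock 9: out=1, reg = 0x86ACA
clock 10: out=0, reg = 0x43565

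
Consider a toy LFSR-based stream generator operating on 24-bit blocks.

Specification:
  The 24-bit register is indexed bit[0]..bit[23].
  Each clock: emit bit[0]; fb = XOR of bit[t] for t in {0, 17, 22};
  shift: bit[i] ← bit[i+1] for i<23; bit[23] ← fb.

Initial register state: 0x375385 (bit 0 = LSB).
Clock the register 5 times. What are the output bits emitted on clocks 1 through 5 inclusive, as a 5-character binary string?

reg_0 = 0x375385
clock 1: out=1, reg = 0x1BA9C2
clock 2: out=0, reg = 0x8DD4E1
clock 3: out=1, reg = 0xC6EA70
clock 4: out=0, reg = 0x637538
clock 5: out=0, reg = 0x31BA9C

10100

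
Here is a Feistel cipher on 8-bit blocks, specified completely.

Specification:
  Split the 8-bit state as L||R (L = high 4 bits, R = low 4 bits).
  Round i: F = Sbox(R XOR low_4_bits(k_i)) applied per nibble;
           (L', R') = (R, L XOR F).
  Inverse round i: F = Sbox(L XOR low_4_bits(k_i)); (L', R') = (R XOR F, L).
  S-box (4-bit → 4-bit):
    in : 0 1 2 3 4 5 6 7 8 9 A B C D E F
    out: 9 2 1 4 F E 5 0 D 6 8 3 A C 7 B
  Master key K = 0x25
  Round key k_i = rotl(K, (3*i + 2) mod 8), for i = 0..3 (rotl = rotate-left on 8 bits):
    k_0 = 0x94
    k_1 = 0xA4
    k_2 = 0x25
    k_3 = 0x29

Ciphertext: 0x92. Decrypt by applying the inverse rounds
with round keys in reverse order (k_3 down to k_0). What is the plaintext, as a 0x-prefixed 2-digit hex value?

s_0 = ciphertext = 0x92
s_1 = InvRound(s_0, k_3) = 0xB9
s_2 = InvRound(s_1, k_2) = 0xEB
s_3 = InvRound(s_2, k_1) = 0x3E
s_4 = InvRound(s_3, k_0) = 0xE3

0xE3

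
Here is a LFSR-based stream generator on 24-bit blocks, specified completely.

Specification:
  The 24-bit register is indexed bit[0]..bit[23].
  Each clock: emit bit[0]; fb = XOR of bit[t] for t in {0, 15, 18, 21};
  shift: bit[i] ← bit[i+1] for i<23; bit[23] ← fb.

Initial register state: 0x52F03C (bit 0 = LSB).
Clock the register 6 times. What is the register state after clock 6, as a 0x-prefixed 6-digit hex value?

reg_0 = 0x52F03C
clock 1: out=0, reg = 0xA9781E
clock 2: out=0, reg = 0xD4BC0F
clock 3: out=1, reg = 0xEA5E07
clock 4: out=1, reg = 0x752F03
clock 5: out=1, reg = 0xBA9781
clock 6: out=1, reg = 0xDD4BC0

0xDD4BC0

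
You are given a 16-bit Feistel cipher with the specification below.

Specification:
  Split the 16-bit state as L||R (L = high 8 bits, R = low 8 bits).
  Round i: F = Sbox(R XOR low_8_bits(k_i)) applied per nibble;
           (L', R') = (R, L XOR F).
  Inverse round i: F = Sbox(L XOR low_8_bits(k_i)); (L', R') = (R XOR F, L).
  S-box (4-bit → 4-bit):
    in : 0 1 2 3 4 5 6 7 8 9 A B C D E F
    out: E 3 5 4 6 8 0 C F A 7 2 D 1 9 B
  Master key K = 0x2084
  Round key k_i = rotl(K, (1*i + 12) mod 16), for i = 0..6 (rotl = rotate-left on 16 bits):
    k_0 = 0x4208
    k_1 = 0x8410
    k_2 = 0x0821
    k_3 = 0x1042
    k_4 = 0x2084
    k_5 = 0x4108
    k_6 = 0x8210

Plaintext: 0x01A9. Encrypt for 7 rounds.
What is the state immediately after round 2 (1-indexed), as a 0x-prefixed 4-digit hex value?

s_0 = plaintext = 0x01A9
s_1 = Round(s_0, k_0) = 0xA972
s_2 = Round(s_1, k_1) = 0x72AC
s_3 = Round(s_2, k_2) = 0xAC83
s_4 = Round(s_3, k_3) = 0x837F
s_5 = Round(s_4, k_4) = 0x7F31
s_6 = Round(s_5, k_5) = 0x3135
s_7 = Round(s_6, k_6) = 0x3569

0x72AC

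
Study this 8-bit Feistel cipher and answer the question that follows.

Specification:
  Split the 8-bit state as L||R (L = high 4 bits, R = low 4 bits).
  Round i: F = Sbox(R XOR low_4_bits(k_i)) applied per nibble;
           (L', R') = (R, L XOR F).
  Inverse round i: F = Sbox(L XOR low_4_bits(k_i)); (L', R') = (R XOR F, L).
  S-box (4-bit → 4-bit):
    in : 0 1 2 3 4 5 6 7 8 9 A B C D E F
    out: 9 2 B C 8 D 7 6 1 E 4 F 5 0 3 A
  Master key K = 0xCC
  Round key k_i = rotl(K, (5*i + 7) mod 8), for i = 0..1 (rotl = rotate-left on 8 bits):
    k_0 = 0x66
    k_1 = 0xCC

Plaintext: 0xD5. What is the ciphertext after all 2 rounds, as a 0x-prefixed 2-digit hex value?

0x15

s_0 = plaintext = 0xD5
s_1 = Round(s_0, k_0) = 0x51
s_2 = Round(s_1, k_1) = 0x15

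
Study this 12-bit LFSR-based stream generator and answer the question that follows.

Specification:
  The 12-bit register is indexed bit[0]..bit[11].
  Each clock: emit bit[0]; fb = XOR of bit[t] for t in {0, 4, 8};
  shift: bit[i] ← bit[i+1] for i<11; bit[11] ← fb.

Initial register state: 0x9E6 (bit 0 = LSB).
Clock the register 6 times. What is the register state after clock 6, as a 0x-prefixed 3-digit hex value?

0x867

reg_0 = 0x9E6
clock 1: out=0, reg = 0xCF3
clock 2: out=1, reg = 0x679
clock 3: out=1, reg = 0x33C
clock 4: out=0, reg = 0x19E
clock 5: out=0, reg = 0x0CF
clock 6: out=1, reg = 0x867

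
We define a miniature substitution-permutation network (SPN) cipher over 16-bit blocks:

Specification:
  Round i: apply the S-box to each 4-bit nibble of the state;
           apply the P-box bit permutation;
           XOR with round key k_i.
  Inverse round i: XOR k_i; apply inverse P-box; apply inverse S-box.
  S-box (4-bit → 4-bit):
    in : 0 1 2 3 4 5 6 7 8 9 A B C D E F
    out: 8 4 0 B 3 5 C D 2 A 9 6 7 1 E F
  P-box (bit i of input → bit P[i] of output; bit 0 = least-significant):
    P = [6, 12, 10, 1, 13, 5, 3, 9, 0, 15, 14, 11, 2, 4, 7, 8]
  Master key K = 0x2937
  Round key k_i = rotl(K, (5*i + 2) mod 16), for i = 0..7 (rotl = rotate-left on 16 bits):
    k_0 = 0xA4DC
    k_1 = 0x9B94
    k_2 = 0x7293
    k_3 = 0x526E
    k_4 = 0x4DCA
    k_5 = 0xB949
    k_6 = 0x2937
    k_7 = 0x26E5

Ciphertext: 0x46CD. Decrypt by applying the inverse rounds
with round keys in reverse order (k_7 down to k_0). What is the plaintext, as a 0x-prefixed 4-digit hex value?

0x7C37

s_0 = ciphertext = 0x46CD
s_1 = InvRound(s_0, k_7) = 0x21C2
s_2 = InvRound(s_1, k_6) = 0xCA8D
s_3 = InvRound(s_2, k_5) = 0x71A4
s_4 = InvRound(s_3, k_4) = 0xD0CF
s_5 = InvRound(s_4, k_3) = 0x1492
s_6 = InvRound(s_5, k_2) = 0x25A1
s_7 = InvRound(s_6, k_1) = 0x433B
s_8 = InvRound(s_7, k_0) = 0x7C37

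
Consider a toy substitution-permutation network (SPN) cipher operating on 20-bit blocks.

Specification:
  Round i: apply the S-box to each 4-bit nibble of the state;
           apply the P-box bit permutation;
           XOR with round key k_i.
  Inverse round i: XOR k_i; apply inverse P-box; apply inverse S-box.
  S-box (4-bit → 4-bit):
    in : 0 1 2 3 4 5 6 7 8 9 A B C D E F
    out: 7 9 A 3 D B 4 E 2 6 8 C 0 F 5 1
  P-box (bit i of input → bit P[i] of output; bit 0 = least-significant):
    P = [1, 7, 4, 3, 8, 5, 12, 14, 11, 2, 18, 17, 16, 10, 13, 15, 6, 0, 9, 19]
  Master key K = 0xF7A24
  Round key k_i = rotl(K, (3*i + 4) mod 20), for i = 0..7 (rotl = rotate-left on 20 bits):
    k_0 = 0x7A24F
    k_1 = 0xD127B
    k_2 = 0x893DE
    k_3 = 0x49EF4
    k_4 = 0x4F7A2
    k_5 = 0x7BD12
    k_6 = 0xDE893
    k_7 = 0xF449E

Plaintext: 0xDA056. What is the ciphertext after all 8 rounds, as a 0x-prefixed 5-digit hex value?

0x90046

s_0 = plaintext = 0xDA056
s_1 = Round(s_0, k_0) = 0xB693A
s_2 = Round(s_1, k_1) = 0x13157
s_3 = Round(s_2, k_2) = 0x3DE26
s_4 = Round(s_3, k_3) = 0x17285
s_5 = Round(s_4, k_4) = 0xE534C
s_6 = Round(s_5, k_5) = 0x66256
s_7 = Round(s_6, k_6) = 0xF8BA7
s_8 = Round(s_7, k_7) = 0x90046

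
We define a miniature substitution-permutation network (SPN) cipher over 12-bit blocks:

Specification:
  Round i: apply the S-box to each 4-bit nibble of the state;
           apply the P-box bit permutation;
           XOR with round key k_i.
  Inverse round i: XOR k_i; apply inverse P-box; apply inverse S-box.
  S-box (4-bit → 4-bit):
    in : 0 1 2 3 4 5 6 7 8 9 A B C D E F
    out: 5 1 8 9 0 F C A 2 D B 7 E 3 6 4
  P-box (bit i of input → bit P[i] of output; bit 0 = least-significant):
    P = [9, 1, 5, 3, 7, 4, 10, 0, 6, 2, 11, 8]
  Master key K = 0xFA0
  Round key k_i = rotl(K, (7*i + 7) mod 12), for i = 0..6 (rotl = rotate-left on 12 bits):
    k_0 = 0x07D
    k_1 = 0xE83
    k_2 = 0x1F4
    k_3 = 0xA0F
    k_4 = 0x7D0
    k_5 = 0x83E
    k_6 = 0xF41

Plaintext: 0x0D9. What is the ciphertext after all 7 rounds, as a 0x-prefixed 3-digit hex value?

0xA5E

s_0 = plaintext = 0x0D9
s_1 = Round(s_0, k_0) = 0xA85
s_2 = Round(s_1, k_1) = 0xDFD
s_3 = Round(s_2, k_2) = 0x7B2
s_4 = Round(s_3, k_3) = 0xF93
s_5 = Round(s_4, k_4) = 0x959
s_6 = Round(s_5, k_5) = 0x7C7
s_7 = Round(s_6, k_6) = 0xA5E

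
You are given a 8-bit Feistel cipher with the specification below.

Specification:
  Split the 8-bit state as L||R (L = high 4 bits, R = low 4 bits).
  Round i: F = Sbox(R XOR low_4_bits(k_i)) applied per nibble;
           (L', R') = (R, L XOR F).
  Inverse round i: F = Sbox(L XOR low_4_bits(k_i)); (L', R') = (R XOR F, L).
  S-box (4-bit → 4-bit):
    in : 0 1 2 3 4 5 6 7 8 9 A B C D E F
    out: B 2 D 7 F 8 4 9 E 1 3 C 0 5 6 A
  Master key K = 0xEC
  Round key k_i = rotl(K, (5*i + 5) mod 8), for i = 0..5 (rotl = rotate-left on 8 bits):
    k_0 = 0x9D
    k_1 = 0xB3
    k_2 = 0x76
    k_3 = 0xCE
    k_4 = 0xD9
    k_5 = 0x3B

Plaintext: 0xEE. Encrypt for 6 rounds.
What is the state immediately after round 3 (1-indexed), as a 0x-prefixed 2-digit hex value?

0xD5

s_0 = plaintext = 0xEE
s_1 = Round(s_0, k_0) = 0xE9
s_2 = Round(s_1, k_1) = 0x9D
s_3 = Round(s_2, k_2) = 0xD5
s_4 = Round(s_3, k_3) = 0x51
s_5 = Round(s_4, k_4) = 0x1B
s_6 = Round(s_5, k_5) = 0xBA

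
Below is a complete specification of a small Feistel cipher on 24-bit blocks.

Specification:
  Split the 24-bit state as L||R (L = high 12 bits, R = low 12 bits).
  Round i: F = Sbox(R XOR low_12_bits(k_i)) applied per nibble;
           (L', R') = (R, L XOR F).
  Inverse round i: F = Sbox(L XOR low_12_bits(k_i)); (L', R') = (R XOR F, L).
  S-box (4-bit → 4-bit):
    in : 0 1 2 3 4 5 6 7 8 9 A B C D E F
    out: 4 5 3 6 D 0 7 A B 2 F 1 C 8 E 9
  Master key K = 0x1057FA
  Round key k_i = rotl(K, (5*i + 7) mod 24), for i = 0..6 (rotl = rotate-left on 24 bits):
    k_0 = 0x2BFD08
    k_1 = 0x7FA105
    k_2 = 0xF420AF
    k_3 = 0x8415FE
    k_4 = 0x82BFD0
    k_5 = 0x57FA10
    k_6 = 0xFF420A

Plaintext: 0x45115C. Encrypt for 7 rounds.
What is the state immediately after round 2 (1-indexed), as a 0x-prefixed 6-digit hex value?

s_0 = plaintext = 0x45115C
s_1 = Round(s_0, k_0) = 0x15C85C
s_2 = Round(s_1, k_1) = 0x85C35E
s_3 = Round(s_2, k_2) = 0x35EEC9
s_4 = Round(s_3, k_3) = 0xEC9234
s_5 = Round(s_4, k_4) = 0x234624
s_6 = Round(s_5, k_5) = 0x624E59
s_7 = Round(s_6, k_6) = 0xE59A22

0x85C35E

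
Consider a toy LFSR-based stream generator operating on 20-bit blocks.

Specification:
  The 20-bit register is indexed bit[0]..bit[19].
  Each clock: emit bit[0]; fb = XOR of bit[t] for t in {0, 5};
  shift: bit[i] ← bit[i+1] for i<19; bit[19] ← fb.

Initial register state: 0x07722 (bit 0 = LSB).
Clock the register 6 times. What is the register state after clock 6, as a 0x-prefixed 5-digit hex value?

0x6C1DC

reg_0 = 0x07722
clock 1: out=0, reg = 0x83B91
clock 2: out=1, reg = 0xC1DC8
clock 3: out=0, reg = 0x60EE4
clock 4: out=0, reg = 0xB0772
clock 5: out=0, reg = 0xD83B9
clock 6: out=1, reg = 0x6C1DC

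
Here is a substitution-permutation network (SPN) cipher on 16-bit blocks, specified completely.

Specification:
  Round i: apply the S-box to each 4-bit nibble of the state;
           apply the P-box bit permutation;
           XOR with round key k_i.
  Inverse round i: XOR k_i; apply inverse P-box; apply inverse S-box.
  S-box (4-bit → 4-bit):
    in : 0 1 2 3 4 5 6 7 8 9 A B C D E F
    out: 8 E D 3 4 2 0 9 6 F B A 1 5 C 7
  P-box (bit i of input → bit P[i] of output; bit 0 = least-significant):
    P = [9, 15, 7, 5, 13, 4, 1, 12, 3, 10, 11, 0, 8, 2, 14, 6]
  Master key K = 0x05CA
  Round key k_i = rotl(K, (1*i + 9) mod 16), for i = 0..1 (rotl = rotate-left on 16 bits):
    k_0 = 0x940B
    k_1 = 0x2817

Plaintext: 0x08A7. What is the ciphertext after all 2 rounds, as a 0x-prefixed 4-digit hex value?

0x9D7A

s_0 = plaintext = 0x08A7
s_1 = Round(s_0, k_0) = 0xAA7B
s_2 = Round(s_1, k_1) = 0x9D7A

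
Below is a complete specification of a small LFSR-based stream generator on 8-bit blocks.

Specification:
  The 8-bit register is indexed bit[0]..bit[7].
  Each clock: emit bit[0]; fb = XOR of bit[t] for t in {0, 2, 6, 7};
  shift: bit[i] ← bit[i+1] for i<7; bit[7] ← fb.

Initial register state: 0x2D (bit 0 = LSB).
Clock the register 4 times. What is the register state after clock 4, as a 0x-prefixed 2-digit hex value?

0xA2

reg_0 = 0x2D
clock 1: out=1, reg = 0x16
clock 2: out=0, reg = 0x8B
clock 3: out=1, reg = 0x45
clock 4: out=1, reg = 0xA2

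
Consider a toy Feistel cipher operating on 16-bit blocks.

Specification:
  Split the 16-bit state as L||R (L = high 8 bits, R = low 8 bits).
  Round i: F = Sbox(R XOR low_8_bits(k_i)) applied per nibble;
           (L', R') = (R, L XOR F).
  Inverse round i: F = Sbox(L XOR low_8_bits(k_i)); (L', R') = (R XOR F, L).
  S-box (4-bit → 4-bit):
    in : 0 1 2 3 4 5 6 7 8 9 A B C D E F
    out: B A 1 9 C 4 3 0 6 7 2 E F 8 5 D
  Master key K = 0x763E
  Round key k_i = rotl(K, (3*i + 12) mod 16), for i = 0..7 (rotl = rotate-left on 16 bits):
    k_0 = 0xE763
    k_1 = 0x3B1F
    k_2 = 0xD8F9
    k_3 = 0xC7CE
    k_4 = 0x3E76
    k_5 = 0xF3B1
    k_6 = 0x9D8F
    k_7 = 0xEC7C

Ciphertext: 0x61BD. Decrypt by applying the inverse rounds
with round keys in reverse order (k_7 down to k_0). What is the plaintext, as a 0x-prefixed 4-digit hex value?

0xF344

s_0 = ciphertext = 0x61BD
s_1 = InvRound(s_0, k_7) = 0x1561
s_2 = InvRound(s_1, k_6) = 0x1315
s_3 = InvRound(s_2, k_5) = 0x3413
s_4 = InvRound(s_3, k_4) = 0xD234
s_5 = InvRound(s_4, k_3) = 0x9BD2
s_6 = InvRound(s_5, k_2) = 0xE39B
s_7 = InvRound(s_6, k_1) = 0x44E3
s_8 = InvRound(s_7, k_0) = 0xF344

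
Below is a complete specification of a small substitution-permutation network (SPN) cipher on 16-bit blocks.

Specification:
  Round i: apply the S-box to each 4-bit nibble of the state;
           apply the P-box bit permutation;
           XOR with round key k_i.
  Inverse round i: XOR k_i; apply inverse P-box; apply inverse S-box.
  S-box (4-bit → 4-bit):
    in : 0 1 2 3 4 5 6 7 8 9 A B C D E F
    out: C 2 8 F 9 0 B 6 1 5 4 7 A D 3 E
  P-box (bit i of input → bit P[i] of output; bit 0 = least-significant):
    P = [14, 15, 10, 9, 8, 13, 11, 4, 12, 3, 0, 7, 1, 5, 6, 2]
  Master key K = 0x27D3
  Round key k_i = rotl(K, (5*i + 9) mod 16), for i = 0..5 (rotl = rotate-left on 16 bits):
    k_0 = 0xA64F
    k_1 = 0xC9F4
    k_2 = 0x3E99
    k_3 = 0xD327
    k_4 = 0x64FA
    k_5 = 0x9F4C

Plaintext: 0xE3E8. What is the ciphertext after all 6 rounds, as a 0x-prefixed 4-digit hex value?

0xFA80

s_0 = plaintext = 0xE3E8
s_1 = Round(s_0, k_0) = 0xD7E4
s_2 = Round(s_1, k_1) = 0xAABB
s_3 = Round(s_2, k_2) = 0xD3D8
s_4 = Round(s_3, k_3) = 0x8AF8
s_5 = Round(s_4, k_4) = 0x0CE9
s_6 = Round(s_5, k_5) = 0xFA80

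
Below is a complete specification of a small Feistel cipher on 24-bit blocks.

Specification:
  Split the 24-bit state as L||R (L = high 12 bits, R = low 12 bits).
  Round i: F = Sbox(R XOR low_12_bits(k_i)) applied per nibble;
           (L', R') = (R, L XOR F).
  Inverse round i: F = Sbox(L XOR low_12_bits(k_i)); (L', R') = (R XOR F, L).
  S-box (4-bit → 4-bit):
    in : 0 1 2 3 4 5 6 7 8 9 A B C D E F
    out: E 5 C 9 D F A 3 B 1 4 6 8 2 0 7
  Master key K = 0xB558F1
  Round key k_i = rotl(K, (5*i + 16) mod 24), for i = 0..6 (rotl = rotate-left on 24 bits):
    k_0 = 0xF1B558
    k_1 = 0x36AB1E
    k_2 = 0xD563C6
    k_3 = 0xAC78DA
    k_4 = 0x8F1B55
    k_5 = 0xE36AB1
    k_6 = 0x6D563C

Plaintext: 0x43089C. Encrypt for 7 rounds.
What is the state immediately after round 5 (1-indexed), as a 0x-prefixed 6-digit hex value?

0xD45DBA

s_0 = plaintext = 0x43089C
s_1 = Round(s_0, k_0) = 0x89C6BD
s_2 = Round(s_1, k_1) = 0x6BDAD5
s_3 = Round(s_2, k_2) = 0xAD57E4
s_4 = Round(s_3, k_3) = 0x7E4D45
s_5 = Round(s_4, k_4) = 0xD45DBA
s_6 = Round(s_5, k_5) = 0xDBAEA3
s_7 = Round(s_6, k_6) = 0xEA36AD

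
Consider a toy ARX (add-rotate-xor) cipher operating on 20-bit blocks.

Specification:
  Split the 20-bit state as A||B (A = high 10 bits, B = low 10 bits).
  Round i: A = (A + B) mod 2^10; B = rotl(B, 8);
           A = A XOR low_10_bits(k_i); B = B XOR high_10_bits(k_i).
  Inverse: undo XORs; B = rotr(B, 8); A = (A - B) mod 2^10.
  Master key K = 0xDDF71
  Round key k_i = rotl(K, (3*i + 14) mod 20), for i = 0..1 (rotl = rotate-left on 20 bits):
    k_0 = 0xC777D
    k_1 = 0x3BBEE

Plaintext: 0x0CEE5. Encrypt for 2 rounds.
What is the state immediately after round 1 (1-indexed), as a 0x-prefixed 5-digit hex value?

s_0 = plaintext = 0x0CEE5
s_1 = Round(s_0, k_0) = 0x196A4
s_2 = Round(s_1, k_1) = 0x39C47

0x196A4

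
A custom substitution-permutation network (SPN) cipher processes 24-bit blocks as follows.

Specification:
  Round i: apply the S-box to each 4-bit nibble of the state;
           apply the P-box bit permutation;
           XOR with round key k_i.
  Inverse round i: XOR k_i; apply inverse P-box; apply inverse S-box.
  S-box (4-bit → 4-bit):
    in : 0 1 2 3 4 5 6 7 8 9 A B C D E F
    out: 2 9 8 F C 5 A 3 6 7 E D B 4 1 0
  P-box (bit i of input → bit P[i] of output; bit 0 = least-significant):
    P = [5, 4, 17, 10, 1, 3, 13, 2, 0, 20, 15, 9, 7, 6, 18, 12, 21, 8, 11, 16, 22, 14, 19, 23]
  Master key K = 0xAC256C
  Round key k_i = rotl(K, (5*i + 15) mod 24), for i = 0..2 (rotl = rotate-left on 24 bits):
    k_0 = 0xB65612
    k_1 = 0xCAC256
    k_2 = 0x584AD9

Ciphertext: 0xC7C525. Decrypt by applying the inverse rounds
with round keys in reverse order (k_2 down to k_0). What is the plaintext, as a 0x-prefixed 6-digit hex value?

s_0 = ciphertext = 0xC7C525
s_1 = InvRound(s_0, k_2) = 0x4A9A63
s_2 = InvRound(s_1, k_1) = 0x6D2E27
s_3 = InvRound(s_2, k_0) = 0x342749

0x342749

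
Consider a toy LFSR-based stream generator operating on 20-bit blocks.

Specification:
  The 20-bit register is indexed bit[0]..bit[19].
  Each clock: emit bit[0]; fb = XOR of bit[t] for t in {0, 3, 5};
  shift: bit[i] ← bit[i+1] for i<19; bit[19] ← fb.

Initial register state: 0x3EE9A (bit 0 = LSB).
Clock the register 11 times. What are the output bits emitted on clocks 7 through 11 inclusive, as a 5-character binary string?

reg_0 = 0x3EE9A
clock 1: out=0, reg = 0x9F74D
clock 2: out=1, reg = 0x4FBA6
clock 3: out=0, reg = 0xA7DD3
clock 4: out=1, reg = 0xD3EE9
clock 5: out=1, reg = 0xE9F74
clock 6: out=0, reg = 0xF4FBA
clock 7: out=0, reg = 0x7A7DD
clock 8: out=1, reg = 0x3D3EE
clock 9: out=0, reg = 0x1E9F7
clock 10: out=1, reg = 0x0F4FB
clock 11: out=1, reg = 0x87A7D

01011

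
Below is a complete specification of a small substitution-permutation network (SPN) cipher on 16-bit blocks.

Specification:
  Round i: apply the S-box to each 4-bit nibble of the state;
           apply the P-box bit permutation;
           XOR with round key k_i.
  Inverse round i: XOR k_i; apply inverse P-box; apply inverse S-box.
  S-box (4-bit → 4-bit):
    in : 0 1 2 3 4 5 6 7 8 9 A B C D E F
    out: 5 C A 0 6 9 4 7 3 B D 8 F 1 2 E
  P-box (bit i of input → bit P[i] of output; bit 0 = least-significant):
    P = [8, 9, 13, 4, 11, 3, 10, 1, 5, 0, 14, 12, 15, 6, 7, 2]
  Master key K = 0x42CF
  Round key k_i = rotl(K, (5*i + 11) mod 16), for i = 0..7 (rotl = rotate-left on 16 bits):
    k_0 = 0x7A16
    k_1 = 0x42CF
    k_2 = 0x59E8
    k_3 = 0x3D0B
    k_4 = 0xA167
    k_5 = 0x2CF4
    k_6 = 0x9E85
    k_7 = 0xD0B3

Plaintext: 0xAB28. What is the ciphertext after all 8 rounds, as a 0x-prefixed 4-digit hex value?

0x4FFF

s_0 = plaintext = 0xAB28
s_1 = Round(s_0, k_0) = 0xE998
s_2 = Round(s_1, k_1) = 0x59A4
s_3 = Round(s_2, k_2) = 0xE7CF
s_4 = Round(s_3, k_3) = 0x5370
s_5 = Round(s_4, k_4) = 0x0C6B
s_6 = Round(s_5, k_5) = 0xF845
s_7 = Round(s_6, k_6) = 0x9B78
s_8 = Round(s_7, k_7) = 0x4FFF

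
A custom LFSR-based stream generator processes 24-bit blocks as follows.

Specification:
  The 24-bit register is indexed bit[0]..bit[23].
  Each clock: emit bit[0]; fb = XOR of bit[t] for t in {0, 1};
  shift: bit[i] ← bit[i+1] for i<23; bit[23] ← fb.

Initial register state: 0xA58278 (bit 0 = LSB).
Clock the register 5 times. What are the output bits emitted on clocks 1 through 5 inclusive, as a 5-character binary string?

reg_0 = 0xA58278
clock 1: out=0, reg = 0x52C13C
clock 2: out=0, reg = 0x29609E
clock 3: out=0, reg = 0x94B04F
clock 4: out=1, reg = 0x4A5827
clock 5: out=1, reg = 0x252C13

00011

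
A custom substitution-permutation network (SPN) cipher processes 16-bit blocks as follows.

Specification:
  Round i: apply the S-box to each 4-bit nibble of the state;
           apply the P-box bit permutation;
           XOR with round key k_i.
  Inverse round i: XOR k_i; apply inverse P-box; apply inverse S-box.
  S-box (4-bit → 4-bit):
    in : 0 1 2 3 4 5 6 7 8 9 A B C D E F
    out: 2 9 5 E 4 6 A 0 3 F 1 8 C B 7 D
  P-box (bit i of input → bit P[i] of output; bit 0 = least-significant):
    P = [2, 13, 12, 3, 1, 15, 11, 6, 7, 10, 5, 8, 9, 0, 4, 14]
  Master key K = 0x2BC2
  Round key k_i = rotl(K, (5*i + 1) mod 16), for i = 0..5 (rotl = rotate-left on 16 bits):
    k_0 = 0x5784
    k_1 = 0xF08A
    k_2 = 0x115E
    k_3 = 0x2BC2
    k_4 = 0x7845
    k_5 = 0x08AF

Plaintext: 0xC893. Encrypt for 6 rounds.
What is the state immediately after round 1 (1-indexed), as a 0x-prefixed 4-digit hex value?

0xAB5E

s_0 = plaintext = 0xC893
s_1 = Round(s_0, k_0) = 0xAB5E
s_2 = Round(s_1, k_1) = 0x4B8E
s_3 = Round(s_2, k_2) = 0xA048
s_4 = Round(s_3, k_3) = 0x05C6
s_5 = Round(s_4, k_4) = 0x542C
s_6 = Round(s_5, k_5) = 0x1094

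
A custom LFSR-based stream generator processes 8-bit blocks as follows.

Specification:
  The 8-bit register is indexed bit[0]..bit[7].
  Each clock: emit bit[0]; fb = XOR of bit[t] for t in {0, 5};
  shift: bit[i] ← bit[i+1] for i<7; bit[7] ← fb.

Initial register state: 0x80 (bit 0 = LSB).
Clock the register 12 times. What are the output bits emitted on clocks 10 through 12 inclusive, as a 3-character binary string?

reg_0 = 0x80
clock 1: out=0, reg = 0x40
clock 2: out=0, reg = 0x20
clock 3: out=0, reg = 0x90
clock 4: out=0, reg = 0x48
clock 5: out=0, reg = 0x24
clock 6: out=0, reg = 0x92
clock 7: out=0, reg = 0x49
clock 8: out=1, reg = 0xA4
clock 9: out=0, reg = 0xD2
clock 10: out=0, reg = 0x69
clock 11: out=1, reg = 0x34
clock 12: out=0, reg = 0x9A

010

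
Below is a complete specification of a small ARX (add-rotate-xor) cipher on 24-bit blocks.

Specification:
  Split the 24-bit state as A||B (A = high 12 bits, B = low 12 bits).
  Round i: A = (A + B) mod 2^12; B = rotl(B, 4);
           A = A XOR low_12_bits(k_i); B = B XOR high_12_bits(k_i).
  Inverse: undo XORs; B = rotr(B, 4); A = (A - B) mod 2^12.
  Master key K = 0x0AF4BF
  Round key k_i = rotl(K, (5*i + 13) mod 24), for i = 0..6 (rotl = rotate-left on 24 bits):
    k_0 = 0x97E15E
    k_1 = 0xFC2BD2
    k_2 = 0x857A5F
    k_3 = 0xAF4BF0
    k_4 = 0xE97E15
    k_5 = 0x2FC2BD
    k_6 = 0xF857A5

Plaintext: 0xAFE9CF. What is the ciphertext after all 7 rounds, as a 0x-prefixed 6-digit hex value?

0x28CF59

s_0 = plaintext = 0xAFE9CF
s_1 = Round(s_0, k_0) = 0x593587
s_2 = Round(s_1, k_1) = 0x0C87B7
s_3 = Round(s_2, k_2) = 0x220320
s_4 = Round(s_3, k_3) = 0xEB08F7
s_5 = Round(s_4, k_4) = 0x9B21EF
s_6 = Round(s_5, k_5) = 0x91CC0D
s_7 = Round(s_6, k_6) = 0x28CF59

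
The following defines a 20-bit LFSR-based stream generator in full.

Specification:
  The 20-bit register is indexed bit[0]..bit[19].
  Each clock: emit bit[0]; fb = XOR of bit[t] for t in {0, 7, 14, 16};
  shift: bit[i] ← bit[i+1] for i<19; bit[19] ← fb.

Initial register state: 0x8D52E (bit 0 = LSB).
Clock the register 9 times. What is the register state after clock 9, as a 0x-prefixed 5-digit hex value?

reg_0 = 0x8D52E
clock 1: out=0, reg = 0xC6A97
clock 2: out=1, reg = 0xE354B
clock 3: out=1, reg = 0xF1AA5
clock 4: out=1, reg = 0xF8D52
clock 5: out=0, reg = 0xFC6A9
clock 6: out=1, reg = 0x7E354
clock 7: out=0, reg = 0x3F1AA
clock 8: out=0, reg = 0x9F8D5
clock 9: out=1, reg = 0x4FC6A

0x4FC6A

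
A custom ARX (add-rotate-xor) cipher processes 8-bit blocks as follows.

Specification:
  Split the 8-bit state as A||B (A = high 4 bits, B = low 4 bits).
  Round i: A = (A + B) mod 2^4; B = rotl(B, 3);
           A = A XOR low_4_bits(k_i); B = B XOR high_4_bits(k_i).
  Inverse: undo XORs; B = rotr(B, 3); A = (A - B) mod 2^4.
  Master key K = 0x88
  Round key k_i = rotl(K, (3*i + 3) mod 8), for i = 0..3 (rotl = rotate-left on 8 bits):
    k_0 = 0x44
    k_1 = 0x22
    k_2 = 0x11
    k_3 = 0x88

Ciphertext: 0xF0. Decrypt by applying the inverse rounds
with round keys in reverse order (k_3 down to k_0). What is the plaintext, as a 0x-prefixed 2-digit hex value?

s_0 = ciphertext = 0xF0
s_1 = InvRound(s_0, k_3) = 0x61
s_2 = InvRound(s_1, k_2) = 0x70
s_3 = InvRound(s_2, k_1) = 0x14
s_4 = InvRound(s_3, k_0) = 0x50

0x50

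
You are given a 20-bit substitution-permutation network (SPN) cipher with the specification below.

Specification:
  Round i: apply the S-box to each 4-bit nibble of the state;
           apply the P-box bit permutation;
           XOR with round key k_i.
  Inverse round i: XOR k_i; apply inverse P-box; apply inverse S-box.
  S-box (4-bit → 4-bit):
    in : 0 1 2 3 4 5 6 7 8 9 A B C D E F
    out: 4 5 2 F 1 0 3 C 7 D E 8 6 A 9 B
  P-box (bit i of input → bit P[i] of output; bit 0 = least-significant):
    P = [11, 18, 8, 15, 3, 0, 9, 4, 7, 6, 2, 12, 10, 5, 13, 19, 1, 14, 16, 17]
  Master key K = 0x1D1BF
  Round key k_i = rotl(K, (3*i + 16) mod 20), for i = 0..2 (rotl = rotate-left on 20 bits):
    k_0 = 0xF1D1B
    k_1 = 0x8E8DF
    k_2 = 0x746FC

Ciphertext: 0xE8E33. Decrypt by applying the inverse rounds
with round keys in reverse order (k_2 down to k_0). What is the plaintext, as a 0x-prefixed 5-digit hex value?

0x1731C

s_0 = ciphertext = 0xE8E33
s_1 = InvRound(s_0, k_2) = 0x8B86E
s_2 = InvRound(s_1, k_1) = 0x22ED5
s_3 = InvRound(s_2, k_0) = 0x1731C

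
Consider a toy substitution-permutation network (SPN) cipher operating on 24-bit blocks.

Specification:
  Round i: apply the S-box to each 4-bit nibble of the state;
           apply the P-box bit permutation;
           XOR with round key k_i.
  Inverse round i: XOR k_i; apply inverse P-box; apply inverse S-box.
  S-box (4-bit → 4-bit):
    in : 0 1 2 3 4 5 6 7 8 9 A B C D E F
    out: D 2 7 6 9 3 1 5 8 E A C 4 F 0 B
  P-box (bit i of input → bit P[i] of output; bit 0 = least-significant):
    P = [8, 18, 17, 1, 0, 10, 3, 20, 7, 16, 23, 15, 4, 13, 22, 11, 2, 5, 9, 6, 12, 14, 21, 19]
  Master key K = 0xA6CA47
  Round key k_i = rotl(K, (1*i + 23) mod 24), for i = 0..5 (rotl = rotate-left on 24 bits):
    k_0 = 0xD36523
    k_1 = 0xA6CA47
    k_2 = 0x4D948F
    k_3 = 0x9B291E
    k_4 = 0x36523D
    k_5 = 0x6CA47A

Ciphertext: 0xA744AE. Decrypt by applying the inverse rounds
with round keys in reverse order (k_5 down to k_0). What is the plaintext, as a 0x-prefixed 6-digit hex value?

s_0 = ciphertext = 0xA744AE
s_1 = InvRound(s_0, k_5) = 0xA42DEC
s_2 = InvRound(s_1, k_4) = 0x5BF7F7
s_3 = InvRound(s_2, k_3) = 0x59B02E
s_4 = InvRound(s_3, k_2) = 0xE116F1
s_5 = InvRound(s_4, k_1) = 0x550F19
s_6 = InvRound(s_5, k_0) = 0x13FCC9

0x13FCC9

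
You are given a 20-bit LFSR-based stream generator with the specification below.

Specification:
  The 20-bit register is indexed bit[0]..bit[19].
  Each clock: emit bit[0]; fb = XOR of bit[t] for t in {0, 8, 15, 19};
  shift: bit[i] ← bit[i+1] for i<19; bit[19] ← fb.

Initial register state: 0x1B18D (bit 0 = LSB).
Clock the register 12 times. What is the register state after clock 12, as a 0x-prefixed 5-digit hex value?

0xA751B

reg_0 = 0x1B18D
clock 1: out=1, reg = 0x8D8C6
clock 2: out=0, reg = 0x46C63
clock 3: out=1, reg = 0xA3631
clock 4: out=1, reg = 0x51B18
clock 5: out=0, reg = 0xA8D8C
clock 6: out=0, reg = 0xD46C6
clock 7: out=0, reg = 0xEA363
clock 8: out=1, reg = 0x751B1
clock 9: out=1, reg = 0x3A8D8
clock 10: out=0, reg = 0x9D46C
clock 11: out=0, reg = 0x4EA36
clock 12: out=0, reg = 0xA751B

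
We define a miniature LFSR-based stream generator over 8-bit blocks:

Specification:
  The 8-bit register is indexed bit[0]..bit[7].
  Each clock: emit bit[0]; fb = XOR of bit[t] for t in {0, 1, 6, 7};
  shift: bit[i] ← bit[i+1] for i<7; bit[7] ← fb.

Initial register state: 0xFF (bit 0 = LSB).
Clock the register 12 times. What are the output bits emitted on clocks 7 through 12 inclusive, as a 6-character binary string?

reg_0 = 0xFF
clock 1: out=1, reg = 0x7F
clock 2: out=1, reg = 0xBF
clock 3: out=1, reg = 0xDF
clock 4: out=1, reg = 0x6F
clock 5: out=1, reg = 0xB7
clock 6: out=1, reg = 0xDB
clock 7: out=1, reg = 0x6D
clock 8: out=1, reg = 0x36
clock 9: out=0, reg = 0x9B
clock 10: out=1, reg = 0xCD
clock 11: out=1, reg = 0xE6
clock 12: out=0, reg = 0xF3

110110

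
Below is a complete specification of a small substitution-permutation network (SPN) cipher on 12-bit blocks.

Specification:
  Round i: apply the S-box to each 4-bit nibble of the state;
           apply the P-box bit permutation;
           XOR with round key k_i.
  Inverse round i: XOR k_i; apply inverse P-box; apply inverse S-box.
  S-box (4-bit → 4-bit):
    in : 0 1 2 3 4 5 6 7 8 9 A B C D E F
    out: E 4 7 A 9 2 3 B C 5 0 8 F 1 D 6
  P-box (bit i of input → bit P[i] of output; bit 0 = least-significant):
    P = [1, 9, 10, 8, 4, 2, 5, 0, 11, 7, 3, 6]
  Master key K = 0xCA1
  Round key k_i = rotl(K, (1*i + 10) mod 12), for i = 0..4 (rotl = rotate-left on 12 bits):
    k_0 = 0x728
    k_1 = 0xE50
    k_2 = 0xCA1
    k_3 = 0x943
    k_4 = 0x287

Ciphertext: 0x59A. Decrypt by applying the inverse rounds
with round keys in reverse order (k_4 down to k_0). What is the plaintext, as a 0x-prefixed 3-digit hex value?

s_0 = ciphertext = 0x59A
s_1 = InvRound(s_0, k_4) = 0x170
s_2 = InvRound(s_1, k_3) = 0xDED
s_3 = InvRound(s_2, k_2) = 0x85B
s_4 = InvRound(s_3, k_1) = 0x1B2
s_5 = InvRound(s_4, k_0) = 0xFD2

0xFD2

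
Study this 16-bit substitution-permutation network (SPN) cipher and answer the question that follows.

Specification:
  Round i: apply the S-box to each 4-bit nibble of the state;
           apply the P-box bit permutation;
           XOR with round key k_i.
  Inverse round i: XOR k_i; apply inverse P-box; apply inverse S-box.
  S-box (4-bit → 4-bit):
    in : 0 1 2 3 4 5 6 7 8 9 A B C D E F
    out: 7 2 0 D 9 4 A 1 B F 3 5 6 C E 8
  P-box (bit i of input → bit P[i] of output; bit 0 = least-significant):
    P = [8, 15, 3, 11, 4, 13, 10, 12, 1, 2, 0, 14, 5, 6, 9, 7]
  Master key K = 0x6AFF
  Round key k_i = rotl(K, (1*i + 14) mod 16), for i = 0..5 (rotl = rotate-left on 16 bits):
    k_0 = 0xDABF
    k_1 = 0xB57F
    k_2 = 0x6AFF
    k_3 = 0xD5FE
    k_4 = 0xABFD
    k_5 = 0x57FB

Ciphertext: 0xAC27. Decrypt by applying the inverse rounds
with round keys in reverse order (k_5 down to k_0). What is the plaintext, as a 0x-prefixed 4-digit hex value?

0x349B

s_0 = ciphertext = 0xAC27
s_1 = InvRound(s_0, k_5) = 0xE689
s_2 = InvRound(s_1, k_4) = 0xA6B4
s_3 = InvRound(s_2, k_3) = 0xC46B
s_4 = InvRound(s_3, k_2) = 0xD106
s_5 = InvRound(s_4, k_1) = 0xAD05
s_6 = InvRound(s_5, k_0) = 0x349B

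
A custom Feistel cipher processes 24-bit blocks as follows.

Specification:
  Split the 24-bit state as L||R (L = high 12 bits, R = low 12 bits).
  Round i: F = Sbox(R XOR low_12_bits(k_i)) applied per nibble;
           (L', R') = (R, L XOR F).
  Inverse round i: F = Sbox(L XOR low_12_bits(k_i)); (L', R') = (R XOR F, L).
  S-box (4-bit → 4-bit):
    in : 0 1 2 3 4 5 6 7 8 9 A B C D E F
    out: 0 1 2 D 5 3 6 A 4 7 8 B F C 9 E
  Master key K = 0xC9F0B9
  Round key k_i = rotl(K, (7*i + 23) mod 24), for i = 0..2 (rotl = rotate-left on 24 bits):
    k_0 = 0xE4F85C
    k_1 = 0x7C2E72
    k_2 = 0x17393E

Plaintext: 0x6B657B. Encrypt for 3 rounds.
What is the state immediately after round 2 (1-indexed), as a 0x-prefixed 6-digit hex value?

0xA9C0E2

s_0 = plaintext = 0x6B657B
s_1 = Round(s_0, k_0) = 0x57BA9C
s_2 = Round(s_1, k_1) = 0xA9C0E2
s_3 = Round(s_2, k_2) = 0x0E2D53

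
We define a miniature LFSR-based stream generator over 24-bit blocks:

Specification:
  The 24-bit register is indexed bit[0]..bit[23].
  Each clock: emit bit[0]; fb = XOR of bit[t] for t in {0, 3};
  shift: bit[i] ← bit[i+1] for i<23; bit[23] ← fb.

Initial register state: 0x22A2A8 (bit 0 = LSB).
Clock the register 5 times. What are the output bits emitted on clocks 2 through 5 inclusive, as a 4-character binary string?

reg_0 = 0x22A2A8
clock 1: out=0, reg = 0x915154
clock 2: out=0, reg = 0x48A8AA
clock 3: out=0, reg = 0xA45455
clock 4: out=1, reg = 0xD22A2A
clock 5: out=0, reg = 0xE91515

0010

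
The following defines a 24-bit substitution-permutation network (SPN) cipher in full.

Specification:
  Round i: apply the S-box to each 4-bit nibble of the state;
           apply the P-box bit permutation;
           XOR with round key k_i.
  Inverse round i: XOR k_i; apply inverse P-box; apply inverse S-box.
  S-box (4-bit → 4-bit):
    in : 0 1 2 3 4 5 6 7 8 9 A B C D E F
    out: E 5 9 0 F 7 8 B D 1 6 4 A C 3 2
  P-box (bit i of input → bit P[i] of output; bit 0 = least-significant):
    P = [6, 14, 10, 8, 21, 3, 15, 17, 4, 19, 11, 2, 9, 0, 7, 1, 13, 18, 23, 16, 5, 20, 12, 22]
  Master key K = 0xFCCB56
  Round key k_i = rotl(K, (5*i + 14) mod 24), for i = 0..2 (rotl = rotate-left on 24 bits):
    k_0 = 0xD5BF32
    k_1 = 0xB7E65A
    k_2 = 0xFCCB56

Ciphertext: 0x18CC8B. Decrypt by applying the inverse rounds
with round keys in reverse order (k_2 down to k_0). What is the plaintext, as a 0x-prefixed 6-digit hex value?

s_0 = ciphertext = 0x18CC8B
s_1 = InvRound(s_0, k_2) = 0x6A52E8
s_2 = InvRound(s_1, k_1) = 0x44DEBB
s_3 = InvRound(s_2, k_0) = 0xF8A3FC

0xF8A3FC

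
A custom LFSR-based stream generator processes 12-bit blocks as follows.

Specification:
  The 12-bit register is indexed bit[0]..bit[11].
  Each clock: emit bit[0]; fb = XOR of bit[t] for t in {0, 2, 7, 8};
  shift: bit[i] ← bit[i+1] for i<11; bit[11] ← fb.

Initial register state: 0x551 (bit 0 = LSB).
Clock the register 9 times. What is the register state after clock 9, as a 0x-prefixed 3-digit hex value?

reg_0 = 0x551
clock 1: out=1, reg = 0x2A8
clock 2: out=0, reg = 0x954
clock 3: out=0, reg = 0x4AA
clock 4: out=0, reg = 0xA55
clock 5: out=1, reg = 0x52A
clock 6: out=0, reg = 0xA95
clock 7: out=1, reg = 0xD4A
clock 8: out=0, reg = 0xEA5
clock 9: out=1, reg = 0xF52

0xF52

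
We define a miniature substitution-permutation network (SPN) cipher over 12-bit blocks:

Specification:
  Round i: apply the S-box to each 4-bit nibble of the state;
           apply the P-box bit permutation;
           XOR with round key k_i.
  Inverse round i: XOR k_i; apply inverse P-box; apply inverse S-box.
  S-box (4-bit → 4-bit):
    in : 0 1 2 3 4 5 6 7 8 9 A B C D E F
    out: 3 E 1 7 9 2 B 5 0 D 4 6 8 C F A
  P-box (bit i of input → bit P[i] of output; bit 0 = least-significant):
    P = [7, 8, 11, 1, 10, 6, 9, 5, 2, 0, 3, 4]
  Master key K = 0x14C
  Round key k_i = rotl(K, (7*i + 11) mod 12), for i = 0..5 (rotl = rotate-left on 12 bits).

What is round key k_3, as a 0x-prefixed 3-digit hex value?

0xC14

K = 0x14C
k_0 = rotl(K, (7*0+11) mod 12) = rotl(K, 11) = 0x0A6
k_1 = rotl(K, (7*1+11) mod 12) = rotl(K, 6) = 0x305
k_2 = rotl(K, (7*2+11) mod 12) = rotl(K, 1) = 0x298
k_3 = rotl(K, (7*3+11) mod 12) = rotl(K, 8) = 0xC14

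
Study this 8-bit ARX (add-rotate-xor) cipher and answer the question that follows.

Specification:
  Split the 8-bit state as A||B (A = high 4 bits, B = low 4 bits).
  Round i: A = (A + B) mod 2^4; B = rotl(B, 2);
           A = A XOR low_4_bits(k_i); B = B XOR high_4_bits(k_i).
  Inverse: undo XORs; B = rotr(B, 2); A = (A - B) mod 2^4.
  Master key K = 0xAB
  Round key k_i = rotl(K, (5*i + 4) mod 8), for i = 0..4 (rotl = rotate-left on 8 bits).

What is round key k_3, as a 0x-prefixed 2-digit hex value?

0x5D

K = 0xAB
k_0 = rotl(K, (5*0+4) mod 8) = rotl(K, 4) = 0xBA
k_1 = rotl(K, (5*1+4) mod 8) = rotl(K, 1) = 0x57
k_2 = rotl(K, (5*2+4) mod 8) = rotl(K, 6) = 0xEA
k_3 = rotl(K, (5*3+4) mod 8) = rotl(K, 3) = 0x5D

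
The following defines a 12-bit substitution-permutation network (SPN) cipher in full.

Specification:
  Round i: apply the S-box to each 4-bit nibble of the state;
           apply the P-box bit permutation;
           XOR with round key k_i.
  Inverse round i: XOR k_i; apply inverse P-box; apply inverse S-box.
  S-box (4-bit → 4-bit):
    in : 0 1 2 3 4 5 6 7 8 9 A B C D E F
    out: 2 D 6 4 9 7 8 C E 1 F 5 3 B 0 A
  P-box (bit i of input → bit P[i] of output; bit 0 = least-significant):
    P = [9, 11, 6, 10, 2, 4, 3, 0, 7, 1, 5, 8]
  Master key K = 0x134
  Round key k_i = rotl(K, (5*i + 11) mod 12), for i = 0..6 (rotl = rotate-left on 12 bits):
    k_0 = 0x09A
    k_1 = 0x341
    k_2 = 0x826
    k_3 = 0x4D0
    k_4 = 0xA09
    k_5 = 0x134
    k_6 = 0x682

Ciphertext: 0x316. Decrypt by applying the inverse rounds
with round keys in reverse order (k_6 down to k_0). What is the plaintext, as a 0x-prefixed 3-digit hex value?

0x8CC

s_0 = ciphertext = 0x316
s_1 = InvRound(s_0, k_6) = 0x4C6
s_2 = InvRound(s_1, k_5) = 0xA07
s_3 = InvRound(s_2, k_4) = 0x0BE
s_4 = InvRound(s_3, k_3) = 0x2B7
s_5 = InvRound(s_4, k_2) = 0x9FC
s_6 = InvRound(s_5, k_1) = 0xBAC
s_7 = InvRound(s_6, k_0) = 0x8CC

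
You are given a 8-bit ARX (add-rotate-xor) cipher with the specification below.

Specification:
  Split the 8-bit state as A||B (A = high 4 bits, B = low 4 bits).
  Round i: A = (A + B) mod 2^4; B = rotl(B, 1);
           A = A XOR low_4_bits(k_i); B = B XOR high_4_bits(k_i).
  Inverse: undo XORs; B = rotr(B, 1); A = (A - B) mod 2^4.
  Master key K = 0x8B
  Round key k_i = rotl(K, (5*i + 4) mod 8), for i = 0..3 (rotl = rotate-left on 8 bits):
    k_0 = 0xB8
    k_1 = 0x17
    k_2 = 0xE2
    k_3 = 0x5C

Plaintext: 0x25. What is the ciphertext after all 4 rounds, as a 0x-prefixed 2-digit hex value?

0xC4

s_0 = plaintext = 0x25
s_1 = Round(s_0, k_0) = 0xF1
s_2 = Round(s_1, k_1) = 0x73
s_3 = Round(s_2, k_2) = 0x88
s_4 = Round(s_3, k_3) = 0xC4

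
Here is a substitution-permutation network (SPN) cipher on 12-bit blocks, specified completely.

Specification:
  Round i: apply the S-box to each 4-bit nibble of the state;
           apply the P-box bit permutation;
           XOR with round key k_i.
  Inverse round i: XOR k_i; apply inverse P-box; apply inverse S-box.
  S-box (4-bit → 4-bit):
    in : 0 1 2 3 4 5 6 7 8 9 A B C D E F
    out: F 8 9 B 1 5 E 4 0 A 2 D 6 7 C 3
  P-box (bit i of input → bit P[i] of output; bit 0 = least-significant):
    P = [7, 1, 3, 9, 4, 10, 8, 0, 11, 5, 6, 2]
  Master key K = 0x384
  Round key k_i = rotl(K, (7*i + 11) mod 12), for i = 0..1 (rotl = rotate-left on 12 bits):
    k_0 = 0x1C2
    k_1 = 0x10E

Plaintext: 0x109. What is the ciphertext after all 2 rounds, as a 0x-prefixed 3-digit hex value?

s_0 = plaintext = 0x109
s_1 = Round(s_0, k_0) = 0x6D5
s_2 = Round(s_1, k_1) = 0x4F2

0x4F2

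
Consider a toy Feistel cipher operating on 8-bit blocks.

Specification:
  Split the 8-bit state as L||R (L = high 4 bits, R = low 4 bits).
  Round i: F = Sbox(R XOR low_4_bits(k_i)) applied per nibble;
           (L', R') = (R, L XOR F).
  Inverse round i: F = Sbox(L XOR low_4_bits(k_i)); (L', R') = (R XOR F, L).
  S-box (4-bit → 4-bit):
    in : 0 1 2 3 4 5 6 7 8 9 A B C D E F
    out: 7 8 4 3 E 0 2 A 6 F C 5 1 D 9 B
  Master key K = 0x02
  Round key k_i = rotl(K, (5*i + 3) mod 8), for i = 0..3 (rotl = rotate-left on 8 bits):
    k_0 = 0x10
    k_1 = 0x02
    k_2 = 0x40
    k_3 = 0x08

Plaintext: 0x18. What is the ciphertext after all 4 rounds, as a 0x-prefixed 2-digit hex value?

0x17

s_0 = plaintext = 0x18
s_1 = Round(s_0, k_0) = 0x87
s_2 = Round(s_1, k_1) = 0x78
s_3 = Round(s_2, k_2) = 0x81
s_4 = Round(s_3, k_3) = 0x17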